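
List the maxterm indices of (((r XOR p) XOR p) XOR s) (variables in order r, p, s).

ΠM(0, 2, 5, 7) = (r OR p OR s) AND (r OR NOT p OR s) AND (NOT r OR p OR NOT s) AND (NOT r OR NOT p OR NOT s)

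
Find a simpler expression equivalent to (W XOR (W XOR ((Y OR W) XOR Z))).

By XOR self-cancellation ((E XOR v) XOR v = E):
= ((Y OR W) XOR Z)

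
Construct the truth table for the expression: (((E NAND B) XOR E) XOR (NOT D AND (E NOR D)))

D | E | B | Output
------------------
0 | 0 | 0 | 0
0 | 0 | 1 | 0
0 | 1 | 0 | 0
0 | 1 | 1 | 1
1 | 0 | 0 | 1
1 | 0 | 1 | 1
1 | 1 | 0 | 0
1 | 1 | 1 | 1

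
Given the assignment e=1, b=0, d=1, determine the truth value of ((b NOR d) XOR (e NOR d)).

Substituting: ((0 NOR 1) XOR (1 NOR 1))
= 0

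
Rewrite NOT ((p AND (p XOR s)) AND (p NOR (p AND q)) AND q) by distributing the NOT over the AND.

NOT (p AND (p XOR s)) OR NOT (p NOR (p AND q)) OR NOT q
De Morgan's: NOT(AND of terms) = OR of negations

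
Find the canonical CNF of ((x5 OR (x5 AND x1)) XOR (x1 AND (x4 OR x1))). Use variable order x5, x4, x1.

(x5 OR x4 OR x1) AND (x5 OR NOT x4 OR x1) AND (NOT x5 OR x4 OR NOT x1) AND (NOT x5 OR NOT x4 OR NOT x1)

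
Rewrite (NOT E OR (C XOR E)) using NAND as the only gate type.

(((E NAND E) NAND (E NAND E)) NAND (((C NAND (C NAND E)) NAND (E NAND (C NAND E))) NAND ((C NAND (C NAND E)) NAND (E NAND (C NAND E)))))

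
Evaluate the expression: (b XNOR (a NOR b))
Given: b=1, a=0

Substituting: (1 XNOR (0 NOR 1))
= 0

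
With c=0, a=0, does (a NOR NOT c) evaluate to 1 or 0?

Substituting: (0 NOR NOT 0)
= 0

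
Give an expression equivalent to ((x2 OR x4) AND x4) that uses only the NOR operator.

((((x2 NOR x4) NOR (x2 NOR x4)) NOR ((x2 NOR x4) NOR (x2 NOR x4))) NOR (x4 NOR x4))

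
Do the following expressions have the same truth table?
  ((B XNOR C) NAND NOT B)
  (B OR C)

Yes, they are equivalent — the two output columns agree on all 4 assignments:
B | C | Expression 1 | Expression 2
-----------------------------------
0 | 0 | 0 | 0
0 | 1 | 1 | 1
1 | 0 | 1 | 1
1 | 1 | 1 | 1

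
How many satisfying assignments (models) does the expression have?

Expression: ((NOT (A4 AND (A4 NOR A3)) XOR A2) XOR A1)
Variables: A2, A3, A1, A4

Satisfying assignments: (0,0,0,0), (0,0,0,1), (0,1,0,0), (0,1,0,1), (1,0,1,0), (1,0,1,1), (1,1,1,0), (1,1,1,1)
Count: 8 out of 16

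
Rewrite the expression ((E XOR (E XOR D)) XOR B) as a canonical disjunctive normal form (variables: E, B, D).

(NOT E AND NOT B AND D) OR (NOT E AND B AND NOT D) OR (E AND NOT B AND D) OR (E AND B AND NOT D)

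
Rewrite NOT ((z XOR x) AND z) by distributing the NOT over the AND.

NOT (z XOR x) OR NOT z
De Morgan's: NOT(AND of terms) = OR of negations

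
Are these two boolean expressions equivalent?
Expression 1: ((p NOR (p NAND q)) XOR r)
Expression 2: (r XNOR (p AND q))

No. Counterexample: with p=0, q=0, r=0, Expression 1 = 0 but Expression 2 = 1.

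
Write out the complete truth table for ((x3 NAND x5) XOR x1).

x3 | x5 | x1 | Output
---------------------
0 | 0 | 0 | 1
0 | 0 | 1 | 0
0 | 1 | 0 | 1
0 | 1 | 1 | 0
1 | 0 | 0 | 1
1 | 0 | 1 | 0
1 | 1 | 0 | 0
1 | 1 | 1 | 1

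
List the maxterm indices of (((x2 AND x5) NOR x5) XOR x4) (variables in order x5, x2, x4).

ΠM(1, 3, 4, 6) = (x5 OR x2 OR NOT x4) AND (x5 OR NOT x2 OR NOT x4) AND (NOT x5 OR x2 OR x4) AND (NOT x5 OR NOT x2 OR x4)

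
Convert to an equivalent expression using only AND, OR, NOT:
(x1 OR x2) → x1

NOT (x1 OR x2) OR x1
(Implication elimination: A → B = NOT A OR B)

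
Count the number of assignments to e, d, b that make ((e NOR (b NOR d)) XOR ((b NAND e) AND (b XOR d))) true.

Satisfying assignments: (0,1,1), (1,1,0)
Count: 2 out of 8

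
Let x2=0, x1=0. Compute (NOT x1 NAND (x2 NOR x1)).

Substituting: (NOT 0 NAND (0 NOR 0))
= 0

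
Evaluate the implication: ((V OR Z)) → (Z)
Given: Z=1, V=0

Antecedent ((V OR Z)) = 1; consequent (Z) = 1.
1 → 1 = 1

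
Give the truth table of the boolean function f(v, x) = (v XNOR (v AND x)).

v | x | Output
--------------
0 | 0 | 1
0 | 1 | 1
1 | 0 | 0
1 | 1 | 1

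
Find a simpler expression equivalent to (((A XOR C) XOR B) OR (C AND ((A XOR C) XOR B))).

By absorption (E OR (E AND v) = E):
= ((A XOR C) XOR B)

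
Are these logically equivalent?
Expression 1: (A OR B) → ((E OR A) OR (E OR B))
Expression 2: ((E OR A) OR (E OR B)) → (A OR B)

No, Converse is not equivalent to original (counterexample: A=0, B=0, E=1)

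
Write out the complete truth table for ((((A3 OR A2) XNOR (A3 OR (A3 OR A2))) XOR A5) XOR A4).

A2 | A5 | A3 | A4 | Output
--------------------------
0 | 0 | 0 | 0 | 1
0 | 0 | 0 | 1 | 0
0 | 0 | 1 | 0 | 1
0 | 0 | 1 | 1 | 0
0 | 1 | 0 | 0 | 0
0 | 1 | 0 | 1 | 1
0 | 1 | 1 | 0 | 0
0 | 1 | 1 | 1 | 1
1 | 0 | 0 | 0 | 1
1 | 0 | 0 | 1 | 0
1 | 0 | 1 | 0 | 1
1 | 0 | 1 | 1 | 0
1 | 1 | 0 | 0 | 0
1 | 1 | 0 | 1 | 1
1 | 1 | 1 | 0 | 0
1 | 1 | 1 | 1 | 1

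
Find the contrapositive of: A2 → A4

Contrapositive: NOT A4 → NOT A2
Note: A statement and its contrapositive are logically equivalent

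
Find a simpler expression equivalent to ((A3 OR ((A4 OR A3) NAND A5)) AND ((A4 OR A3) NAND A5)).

By absorption (E AND (E OR v) = E):
= ((A4 OR A3) NAND A5)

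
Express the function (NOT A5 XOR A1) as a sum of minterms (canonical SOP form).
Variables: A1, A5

Σm(0, 3) = (NOT A1 AND NOT A5) OR (A1 AND A5)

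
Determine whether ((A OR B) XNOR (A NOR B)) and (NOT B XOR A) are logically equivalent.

No. Counterexample: with A=0, B=0, Expression 1 = 0 but Expression 2 = 1.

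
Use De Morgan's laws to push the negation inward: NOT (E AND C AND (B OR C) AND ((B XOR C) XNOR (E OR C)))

NOT E OR NOT C OR NOT (B OR C) OR NOT ((B XOR C) XNOR (E OR C))
De Morgan's: NOT(AND of terms) = OR of negations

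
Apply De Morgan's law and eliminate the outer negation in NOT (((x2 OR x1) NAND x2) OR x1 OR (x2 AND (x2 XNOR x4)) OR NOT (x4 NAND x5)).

NOT ((x2 OR x1) NAND x2) AND NOT x1 AND NOT (x2 AND (x2 XNOR x4)) AND (x4 NAND x5)
De Morgan's: NOT(OR of terms) = AND of negations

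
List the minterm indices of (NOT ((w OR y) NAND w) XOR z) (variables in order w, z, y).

Σm(2, 3, 4, 5) = (NOT w AND z AND NOT y) OR (NOT w AND z AND y) OR (w AND NOT z AND NOT y) OR (w AND NOT z AND y)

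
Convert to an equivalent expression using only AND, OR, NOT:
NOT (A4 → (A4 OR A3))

A4 AND NOT (A4 OR A3)
(Negated implication: NOT(A → B) = A AND NOT B)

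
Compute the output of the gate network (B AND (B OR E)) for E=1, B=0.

Substituting: (0 AND (0 OR 1))
= 0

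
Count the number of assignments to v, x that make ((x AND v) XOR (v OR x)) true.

Satisfying assignments: (0,1), (1,0)
Count: 2 out of 4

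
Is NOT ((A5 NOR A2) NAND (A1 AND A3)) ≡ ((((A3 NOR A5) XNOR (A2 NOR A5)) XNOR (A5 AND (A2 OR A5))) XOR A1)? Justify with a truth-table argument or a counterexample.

No. Counterexample: with A5=0, A3=0, A2=0, A1=1, Expression 1 = 0 but Expression 2 = 1.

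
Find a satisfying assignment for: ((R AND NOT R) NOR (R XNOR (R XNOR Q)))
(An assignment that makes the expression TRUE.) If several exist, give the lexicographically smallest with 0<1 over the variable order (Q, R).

Q=0, R=0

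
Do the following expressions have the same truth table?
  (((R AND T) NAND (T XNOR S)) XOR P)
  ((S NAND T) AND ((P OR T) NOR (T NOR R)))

No. Counterexample: with P=0, T=0, S=0, R=0, Expression 1 = 1 but Expression 2 = 0.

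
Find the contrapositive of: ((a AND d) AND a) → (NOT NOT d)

Contrapositive: NOT d → NOT ((a AND d) AND a)
Note: A statement and its contrapositive are logically equivalent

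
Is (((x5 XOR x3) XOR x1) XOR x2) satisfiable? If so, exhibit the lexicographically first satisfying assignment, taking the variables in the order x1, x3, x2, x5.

x1=0, x3=0, x2=0, x5=1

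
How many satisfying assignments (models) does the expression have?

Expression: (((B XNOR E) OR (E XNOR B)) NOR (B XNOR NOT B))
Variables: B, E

Satisfying assignments: (0,1), (1,0)
Count: 2 out of 4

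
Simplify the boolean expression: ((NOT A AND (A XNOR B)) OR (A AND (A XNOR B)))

By distribution ((E AND v) OR (E AND NOT v) = E):
= (A XNOR B)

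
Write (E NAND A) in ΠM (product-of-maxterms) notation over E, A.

ΠM(3) = (NOT E OR NOT A)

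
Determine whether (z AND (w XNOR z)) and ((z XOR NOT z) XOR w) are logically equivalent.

No. Counterexample: with w=0, z=0, Expression 1 = 0 but Expression 2 = 1.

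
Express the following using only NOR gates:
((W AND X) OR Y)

((((W NOR W) NOR (X NOR X)) NOR Y) NOR (((W NOR W) NOR (X NOR X)) NOR Y))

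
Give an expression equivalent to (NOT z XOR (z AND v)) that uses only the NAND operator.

(((z NAND z) NAND ((z NAND z) NAND ((z NAND v) NAND (z NAND v)))) NAND (((z NAND v) NAND (z NAND v)) NAND ((z NAND z) NAND ((z NAND v) NAND (z NAND v)))))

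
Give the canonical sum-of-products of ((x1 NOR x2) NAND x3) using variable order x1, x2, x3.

Σm(0, 2, 3, 4, 5, 6, 7) = (NOT x1 AND NOT x2 AND NOT x3) OR (NOT x1 AND x2 AND NOT x3) OR (NOT x1 AND x2 AND x3) OR (x1 AND NOT x2 AND NOT x3) OR (x1 AND NOT x2 AND x3) OR (x1 AND x2 AND NOT x3) OR (x1 AND x2 AND x3)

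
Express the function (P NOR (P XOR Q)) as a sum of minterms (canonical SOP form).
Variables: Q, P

Σm(0) = (NOT Q AND NOT P)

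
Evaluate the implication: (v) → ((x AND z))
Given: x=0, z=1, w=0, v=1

Antecedent (v) = 1; consequent ((x AND z)) = 0.
1 → 0 = 0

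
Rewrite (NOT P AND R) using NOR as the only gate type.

(((P NOR P) NOR (P NOR P)) NOR (R NOR R))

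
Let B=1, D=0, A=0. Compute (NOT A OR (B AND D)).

Substituting: (NOT 0 OR (1 AND 0))
= 1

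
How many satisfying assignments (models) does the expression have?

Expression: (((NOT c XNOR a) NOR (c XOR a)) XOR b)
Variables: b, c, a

Satisfying assignments: (0,0,0), (0,1,1), (1,0,1), (1,1,0)
Count: 4 out of 8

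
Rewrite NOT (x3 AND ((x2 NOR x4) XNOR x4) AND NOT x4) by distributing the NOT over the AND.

NOT x3 OR NOT ((x2 NOR x4) XNOR x4) OR x4
De Morgan's: NOT(AND of terms) = OR of negations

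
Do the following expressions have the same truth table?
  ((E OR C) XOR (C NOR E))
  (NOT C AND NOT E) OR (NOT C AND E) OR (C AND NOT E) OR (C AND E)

Yes, they are equivalent — the two output columns agree on all 4 assignments:
C | E | Expression 1 | Expression 2
-----------------------------------
0 | 0 | 1 | 1
0 | 1 | 1 | 1
1 | 0 | 1 | 1
1 | 1 | 1 | 1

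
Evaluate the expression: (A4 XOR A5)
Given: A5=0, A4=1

Substituting: (1 XOR 0)
= 1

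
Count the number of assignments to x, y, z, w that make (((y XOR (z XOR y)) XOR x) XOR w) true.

Satisfying assignments: (0,0,0,1), (0,0,1,0), (0,1,0,1), (0,1,1,0), (1,0,0,0), (1,0,1,1), (1,1,0,0), (1,1,1,1)
Count: 8 out of 16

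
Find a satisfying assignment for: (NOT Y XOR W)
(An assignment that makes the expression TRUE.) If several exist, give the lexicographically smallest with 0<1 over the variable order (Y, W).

Y=0, W=0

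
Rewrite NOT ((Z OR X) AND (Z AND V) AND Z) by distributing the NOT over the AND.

NOT (Z OR X) OR NOT (Z AND V) OR NOT Z
De Morgan's: NOT(AND of terms) = OR of negations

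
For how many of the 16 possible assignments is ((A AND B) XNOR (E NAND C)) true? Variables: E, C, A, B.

Satisfying assignments: (0,0,1,1), (0,1,1,1), (1,0,1,1), (1,1,0,0), (1,1,0,1), (1,1,1,0)
Count: 6 out of 16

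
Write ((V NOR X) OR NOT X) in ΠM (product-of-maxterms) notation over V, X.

ΠM(1, 3) = (V OR NOT X) AND (NOT V OR NOT X)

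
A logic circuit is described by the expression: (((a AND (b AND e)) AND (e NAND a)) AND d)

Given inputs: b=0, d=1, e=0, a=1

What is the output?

Substituting: (((1 AND (0 AND 0)) AND (0 NAND 1)) AND 1)
= 0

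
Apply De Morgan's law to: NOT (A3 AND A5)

NOT A3 OR NOT A5
De Morgan's: NOT(AND of terms) = OR of negations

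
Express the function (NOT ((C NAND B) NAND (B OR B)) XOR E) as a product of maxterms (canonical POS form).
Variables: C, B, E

ΠM(0, 3, 4, 6) = (C OR B OR E) AND (C OR NOT B OR NOT E) AND (NOT C OR B OR E) AND (NOT C OR NOT B OR E)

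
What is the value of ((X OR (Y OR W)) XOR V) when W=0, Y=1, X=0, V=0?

Substituting: ((0 OR (1 OR 0)) XOR 0)
= 1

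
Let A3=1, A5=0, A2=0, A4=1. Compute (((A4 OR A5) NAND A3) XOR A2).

Substituting: (((1 OR 0) NAND 1) XOR 0)
= 0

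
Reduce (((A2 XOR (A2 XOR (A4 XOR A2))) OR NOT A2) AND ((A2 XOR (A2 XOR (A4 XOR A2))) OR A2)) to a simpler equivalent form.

By distribution ((E OR v) AND (E OR NOT v) = E) then XOR self-cancellation ((E XOR v) XOR v = E):
= (A4 XOR A2)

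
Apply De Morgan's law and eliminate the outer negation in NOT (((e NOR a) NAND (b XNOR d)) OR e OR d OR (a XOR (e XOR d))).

NOT ((e NOR a) NAND (b XNOR d)) AND NOT e AND NOT d AND NOT (a XOR (e XOR d))
De Morgan's: NOT(OR of terms) = AND of negations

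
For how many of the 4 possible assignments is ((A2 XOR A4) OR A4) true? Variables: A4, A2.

Satisfying assignments: (0,1), (1,0), (1,1)
Count: 3 out of 4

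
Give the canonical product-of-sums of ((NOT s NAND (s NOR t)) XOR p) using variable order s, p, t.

ΠM(0, 3, 6, 7) = (s OR p OR t) AND (s OR NOT p OR NOT t) AND (NOT s OR NOT p OR t) AND (NOT s OR NOT p OR NOT t)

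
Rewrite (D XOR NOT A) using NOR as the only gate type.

((((D NOR (A NOR A)) NOR (D NOR (A NOR A))) NOR ((D NOR (A NOR A)) NOR (D NOR (A NOR A)))) NOR ((((D NOR D) NOR ((A NOR A) NOR (A NOR A))) NOR ((D NOR D) NOR ((A NOR A) NOR (A NOR A)))) NOR (((D NOR D) NOR ((A NOR A) NOR (A NOR A))) NOR ((D NOR D) NOR ((A NOR A) NOR (A NOR A))))))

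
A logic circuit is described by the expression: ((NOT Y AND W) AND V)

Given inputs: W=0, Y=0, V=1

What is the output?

Substituting: ((NOT 0 AND 0) AND 1)
= 0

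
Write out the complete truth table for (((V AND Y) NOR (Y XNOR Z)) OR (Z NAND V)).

Y | V | Z | Output
------------------
0 | 0 | 0 | 1
0 | 0 | 1 | 1
0 | 1 | 0 | 1
0 | 1 | 1 | 1
1 | 0 | 0 | 1
1 | 0 | 1 | 1
1 | 1 | 0 | 1
1 | 1 | 1 | 0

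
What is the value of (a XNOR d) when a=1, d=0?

Substituting: (1 XNOR 0)
= 0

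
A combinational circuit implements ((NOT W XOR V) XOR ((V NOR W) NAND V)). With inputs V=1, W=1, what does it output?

Substituting: ((NOT 1 XOR 1) XOR ((1 NOR 1) NAND 1))
= 0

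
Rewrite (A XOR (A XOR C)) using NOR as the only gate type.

((((A NOR ((((A NOR C) NOR (A NOR C)) NOR ((A NOR C) NOR (A NOR C))) NOR ((((A NOR A) NOR (C NOR C)) NOR ((A NOR A) NOR (C NOR C))) NOR (((A NOR A) NOR (C NOR C)) NOR ((A NOR A) NOR (C NOR C)))))) NOR (A NOR ((((A NOR C) NOR (A NOR C)) NOR ((A NOR C) NOR (A NOR C))) NOR ((((A NOR A) NOR (C NOR C)) NOR ((A NOR A) NOR (C NOR C))) NOR (((A NOR A) NOR (C NOR C)) NOR ((A NOR A) NOR (C NOR C))))))) NOR ((A NOR ((((A NOR C) NOR (A NOR C)) NOR ((A NOR C) NOR (A NOR C))) NOR ((((A NOR A) NOR (C NOR C)) NOR ((A NOR A) NOR (C NOR C))) NOR (((A NOR A) NOR (C NOR C)) NOR ((A NOR A) NOR (C NOR C)))))) NOR (A NOR ((((A NOR C) NOR (A NOR C)) NOR ((A NOR C) NOR (A NOR C))) NOR ((((A NOR A) NOR (C NOR C)) NOR ((A NOR A) NOR (C NOR C))) NOR (((A NOR A) NOR (C NOR C)) NOR ((A NOR A) NOR (C NOR C)))))))) NOR ((((A NOR A) NOR (((((A NOR C) NOR (A NOR C)) NOR ((A NOR C) NOR (A NOR C))) NOR ((((A NOR A) NOR (C NOR C)) NOR ((A NOR A) NOR (C NOR C))) NOR (((A NOR A) NOR (C NOR C)) NOR ((A NOR A) NOR (C NOR C))))) NOR ((((A NOR C) NOR (A NOR C)) NOR ((A NOR C) NOR (A NOR C))) NOR ((((A NOR A) NOR (C NOR C)) NOR ((A NOR A) NOR (C NOR C))) NOR (((A NOR A) NOR (C NOR C)) NOR ((A NOR A) NOR (C NOR C))))))) NOR ((A NOR A) NOR (((((A NOR C) NOR (A NOR C)) NOR ((A NOR C) NOR (A NOR C))) NOR ((((A NOR A) NOR (C NOR C)) NOR ((A NOR A) NOR (C NOR C))) NOR (((A NOR A) NOR (C NOR C)) NOR ((A NOR A) NOR (C NOR C))))) NOR ((((A NOR C) NOR (A NOR C)) NOR ((A NOR C) NOR (A NOR C))) NOR ((((A NOR A) NOR (C NOR C)) NOR ((A NOR A) NOR (C NOR C))) NOR (((A NOR A) NOR (C NOR C)) NOR ((A NOR A) NOR (C NOR C)))))))) NOR (((A NOR A) NOR (((((A NOR C) NOR (A NOR C)) NOR ((A NOR C) NOR (A NOR C))) NOR ((((A NOR A) NOR (C NOR C)) NOR ((A NOR A) NOR (C NOR C))) NOR (((A NOR A) NOR (C NOR C)) NOR ((A NOR A) NOR (C NOR C))))) NOR ((((A NOR C) NOR (A NOR C)) NOR ((A NOR C) NOR (A NOR C))) NOR ((((A NOR A) NOR (C NOR C)) NOR ((A NOR A) NOR (C NOR C))) NOR (((A NOR A) NOR (C NOR C)) NOR ((A NOR A) NOR (C NOR C))))))) NOR ((A NOR A) NOR (((((A NOR C) NOR (A NOR C)) NOR ((A NOR C) NOR (A NOR C))) NOR ((((A NOR A) NOR (C NOR C)) NOR ((A NOR A) NOR (C NOR C))) NOR (((A NOR A) NOR (C NOR C)) NOR ((A NOR A) NOR (C NOR C))))) NOR ((((A NOR C) NOR (A NOR C)) NOR ((A NOR C) NOR (A NOR C))) NOR ((((A NOR A) NOR (C NOR C)) NOR ((A NOR A) NOR (C NOR C))) NOR (((A NOR A) NOR (C NOR C)) NOR ((A NOR A) NOR (C NOR C))))))))))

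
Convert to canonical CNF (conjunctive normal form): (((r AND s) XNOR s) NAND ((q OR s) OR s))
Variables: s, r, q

(s OR r OR NOT q) AND (s OR NOT r OR NOT q) AND (NOT s OR NOT r OR q) AND (NOT s OR NOT r OR NOT q)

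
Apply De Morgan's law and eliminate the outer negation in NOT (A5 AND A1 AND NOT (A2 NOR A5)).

NOT A5 OR NOT A1 OR (A2 NOR A5)
De Morgan's: NOT(AND of terms) = OR of negations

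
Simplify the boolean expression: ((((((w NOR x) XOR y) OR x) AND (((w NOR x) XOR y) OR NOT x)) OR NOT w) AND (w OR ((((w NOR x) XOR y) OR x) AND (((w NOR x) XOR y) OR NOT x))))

By distribution ((E OR v) AND (E OR NOT v) = E) then distribution ((E OR v) AND (E OR NOT v) = E):
= ((w NOR x) XOR y)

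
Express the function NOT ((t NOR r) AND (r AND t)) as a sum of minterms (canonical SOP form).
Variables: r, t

Σm(0, 1, 2, 3) = (NOT r AND NOT t) OR (NOT r AND t) OR (r AND NOT t) OR (r AND t)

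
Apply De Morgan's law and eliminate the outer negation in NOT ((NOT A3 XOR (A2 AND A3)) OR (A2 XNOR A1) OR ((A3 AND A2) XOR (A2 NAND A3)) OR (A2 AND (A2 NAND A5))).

NOT (NOT A3 XOR (A2 AND A3)) AND NOT (A2 XNOR A1) AND NOT ((A3 AND A2) XOR (A2 NAND A3)) AND NOT (A2 AND (A2 NAND A5))
De Morgan's: NOT(OR of terms) = AND of negations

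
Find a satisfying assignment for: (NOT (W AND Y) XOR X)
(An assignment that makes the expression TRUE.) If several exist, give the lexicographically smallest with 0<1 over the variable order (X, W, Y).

X=0, W=0, Y=0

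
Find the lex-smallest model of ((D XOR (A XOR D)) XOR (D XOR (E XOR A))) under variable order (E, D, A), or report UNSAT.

E=0, D=1, A=0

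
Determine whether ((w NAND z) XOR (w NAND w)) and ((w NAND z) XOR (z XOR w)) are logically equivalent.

No. Counterexample: with z=0, w=0, Expression 1 = 0 but Expression 2 = 1.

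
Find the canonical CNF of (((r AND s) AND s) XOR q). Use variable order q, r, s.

(q OR r OR s) AND (q OR r OR NOT s) AND (q OR NOT r OR s) AND (NOT q OR NOT r OR NOT s)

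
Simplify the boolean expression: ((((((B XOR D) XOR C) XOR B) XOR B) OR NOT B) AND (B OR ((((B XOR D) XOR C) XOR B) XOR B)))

By distribution ((E OR v) AND (E OR NOT v) = E) then XOR self-cancellation ((E XOR v) XOR v = E):
= ((B XOR D) XOR C)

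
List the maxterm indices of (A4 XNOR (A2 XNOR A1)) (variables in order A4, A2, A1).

ΠM(0, 3, 5, 6) = (A4 OR A2 OR A1) AND (A4 OR NOT A2 OR NOT A1) AND (NOT A4 OR A2 OR NOT A1) AND (NOT A4 OR NOT A2 OR A1)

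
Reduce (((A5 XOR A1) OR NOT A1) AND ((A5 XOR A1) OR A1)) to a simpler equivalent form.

By distribution ((E OR v) AND (E OR NOT v) = E):
= (A5 XOR A1)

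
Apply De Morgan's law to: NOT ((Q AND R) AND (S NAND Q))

NOT (Q AND R) OR NOT (S NAND Q)
De Morgan's: NOT(AND of terms) = OR of negations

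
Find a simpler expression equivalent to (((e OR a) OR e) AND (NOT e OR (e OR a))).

By distribution ((E OR v) AND (E OR NOT v) = E):
= (e OR a)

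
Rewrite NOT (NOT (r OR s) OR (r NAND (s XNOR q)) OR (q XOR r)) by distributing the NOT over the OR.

(r OR s) AND NOT (r NAND (s XNOR q)) AND NOT (q XOR r)
De Morgan's: NOT(OR of terms) = AND of negations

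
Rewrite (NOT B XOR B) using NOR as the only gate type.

(((((B NOR B) NOR B) NOR ((B NOR B) NOR B)) NOR (((B NOR B) NOR B) NOR ((B NOR B) NOR B))) NOR (((((B NOR B) NOR (B NOR B)) NOR (B NOR B)) NOR (((B NOR B) NOR (B NOR B)) NOR (B NOR B))) NOR ((((B NOR B) NOR (B NOR B)) NOR (B NOR B)) NOR (((B NOR B) NOR (B NOR B)) NOR (B NOR B)))))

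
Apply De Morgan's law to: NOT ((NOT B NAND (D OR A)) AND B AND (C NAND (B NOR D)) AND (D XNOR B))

NOT (NOT B NAND (D OR A)) OR NOT B OR NOT (C NAND (B NOR D)) OR NOT (D XNOR B)
De Morgan's: NOT(AND of terms) = OR of negations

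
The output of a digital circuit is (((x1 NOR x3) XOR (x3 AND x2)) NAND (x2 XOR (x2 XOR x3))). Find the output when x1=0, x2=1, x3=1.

Substituting: (((0 NOR 1) XOR (1 AND 1)) NAND (1 XOR (1 XOR 1)))
= 0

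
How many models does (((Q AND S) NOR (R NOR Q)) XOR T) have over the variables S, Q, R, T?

Satisfying assignments: (0,0,0,1), (0,0,1,0), (0,1,0,0), (0,1,1,0), (1,0,0,1), (1,0,1,0), (1,1,0,1), (1,1,1,1)
Count: 8 out of 16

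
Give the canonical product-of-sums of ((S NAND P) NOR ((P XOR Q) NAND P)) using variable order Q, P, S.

ΠM(0, 1, 2, 4, 5, 6, 7) = (Q OR P OR S) AND (Q OR P OR NOT S) AND (Q OR NOT P OR S) AND (NOT Q OR P OR S) AND (NOT Q OR P OR NOT S) AND (NOT Q OR NOT P OR S) AND (NOT Q OR NOT P OR NOT S)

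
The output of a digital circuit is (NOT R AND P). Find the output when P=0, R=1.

Substituting: (NOT 1 AND 0)
= 0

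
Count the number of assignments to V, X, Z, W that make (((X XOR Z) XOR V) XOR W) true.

Satisfying assignments: (0,0,0,1), (0,0,1,0), (0,1,0,0), (0,1,1,1), (1,0,0,0), (1,0,1,1), (1,1,0,1), (1,1,1,0)
Count: 8 out of 16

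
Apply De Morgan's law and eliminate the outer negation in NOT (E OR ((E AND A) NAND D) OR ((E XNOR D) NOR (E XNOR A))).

NOT E AND NOT ((E AND A) NAND D) AND NOT ((E XNOR D) NOR (E XNOR A))
De Morgan's: NOT(OR of terms) = AND of negations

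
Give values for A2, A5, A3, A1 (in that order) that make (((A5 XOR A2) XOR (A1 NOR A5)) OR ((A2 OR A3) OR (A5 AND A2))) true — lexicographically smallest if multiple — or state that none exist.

A2=0, A5=0, A3=0, A1=0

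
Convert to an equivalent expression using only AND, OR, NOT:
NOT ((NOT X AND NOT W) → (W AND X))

(NOT X AND NOT W) AND NOT (W AND X)
(Negated implication: NOT(A → B) = A AND NOT B)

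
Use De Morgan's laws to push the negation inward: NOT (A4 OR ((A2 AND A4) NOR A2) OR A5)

NOT A4 AND NOT ((A2 AND A4) NOR A2) AND NOT A5
De Morgan's: NOT(OR of terms) = AND of negations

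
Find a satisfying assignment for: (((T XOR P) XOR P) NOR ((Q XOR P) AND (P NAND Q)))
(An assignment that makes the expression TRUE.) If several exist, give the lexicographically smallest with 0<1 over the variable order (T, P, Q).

T=0, P=0, Q=0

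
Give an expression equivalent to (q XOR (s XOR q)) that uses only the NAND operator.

((q NAND (q NAND ((s NAND (s NAND q)) NAND (q NAND (s NAND q))))) NAND (((s NAND (s NAND q)) NAND (q NAND (s NAND q))) NAND (q NAND ((s NAND (s NAND q)) NAND (q NAND (s NAND q))))))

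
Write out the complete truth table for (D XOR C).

C | D | Output
--------------
0 | 0 | 0
0 | 1 | 1
1 | 0 | 1
1 | 1 | 0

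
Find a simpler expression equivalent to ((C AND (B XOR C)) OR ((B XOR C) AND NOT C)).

By distribution ((E AND v) OR (E AND NOT v) = E):
= (B XOR C)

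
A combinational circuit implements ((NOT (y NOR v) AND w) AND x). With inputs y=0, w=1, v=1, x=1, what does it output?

Substituting: ((NOT (0 NOR 1) AND 1) AND 1)
= 1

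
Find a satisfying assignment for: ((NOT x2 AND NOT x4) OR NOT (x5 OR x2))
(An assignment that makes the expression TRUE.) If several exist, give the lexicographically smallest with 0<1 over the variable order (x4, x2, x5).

x4=0, x2=0, x5=0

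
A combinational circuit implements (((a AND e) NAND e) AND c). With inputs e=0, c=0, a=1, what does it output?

Substituting: (((1 AND 0) NAND 0) AND 0)
= 0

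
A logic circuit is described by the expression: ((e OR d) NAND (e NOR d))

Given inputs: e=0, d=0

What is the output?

Substituting: ((0 OR 0) NAND (0 NOR 0))
= 1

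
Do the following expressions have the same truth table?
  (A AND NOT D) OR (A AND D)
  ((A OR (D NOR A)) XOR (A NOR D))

Yes, they are equivalent — the two output columns agree on all 4 assignments:
A | D | Expression 1 | Expression 2
-----------------------------------
0 | 0 | 0 | 0
0 | 1 | 0 | 0
1 | 0 | 1 | 1
1 | 1 | 1 | 1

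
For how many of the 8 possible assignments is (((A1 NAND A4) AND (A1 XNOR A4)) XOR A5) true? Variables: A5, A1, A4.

Satisfying assignments: (0,0,0), (1,0,1), (1,1,0), (1,1,1)
Count: 4 out of 8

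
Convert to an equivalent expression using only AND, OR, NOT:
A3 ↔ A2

(A3 AND A2) OR (NOT A3 AND NOT A2)
(Biconditional = both true or both false)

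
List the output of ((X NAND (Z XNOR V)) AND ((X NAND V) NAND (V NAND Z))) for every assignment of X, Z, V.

X | Z | V | Output
------------------
0 | 0 | 0 | 0
0 | 0 | 1 | 0
0 | 1 | 0 | 0
0 | 1 | 1 | 1
1 | 0 | 0 | 0
1 | 0 | 1 | 1
1 | 1 | 0 | 0
1 | 1 | 1 | 0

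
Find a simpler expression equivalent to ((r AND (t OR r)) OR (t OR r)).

By absorption (E OR (E AND v) = E):
= (t OR r)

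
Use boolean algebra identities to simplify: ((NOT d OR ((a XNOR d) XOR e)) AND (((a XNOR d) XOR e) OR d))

By distribution ((E OR v) AND (E OR NOT v) = E):
= ((a XNOR d) XOR e)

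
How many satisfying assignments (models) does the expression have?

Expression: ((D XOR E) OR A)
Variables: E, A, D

Satisfying assignments: (0,0,1), (0,1,0), (0,1,1), (1,0,0), (1,1,0), (1,1,1)
Count: 6 out of 8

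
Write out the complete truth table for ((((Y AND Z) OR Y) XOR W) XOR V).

W | Y | V | Z | Output
----------------------
0 | 0 | 0 | 0 | 0
0 | 0 | 0 | 1 | 0
0 | 0 | 1 | 0 | 1
0 | 0 | 1 | 1 | 1
0 | 1 | 0 | 0 | 1
0 | 1 | 0 | 1 | 1
0 | 1 | 1 | 0 | 0
0 | 1 | 1 | 1 | 0
1 | 0 | 0 | 0 | 1
1 | 0 | 0 | 1 | 1
1 | 0 | 1 | 0 | 0
1 | 0 | 1 | 1 | 0
1 | 1 | 0 | 0 | 0
1 | 1 | 0 | 1 | 0
1 | 1 | 1 | 0 | 1
1 | 1 | 1 | 1 | 1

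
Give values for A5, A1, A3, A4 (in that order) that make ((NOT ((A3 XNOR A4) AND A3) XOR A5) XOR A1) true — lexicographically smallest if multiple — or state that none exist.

A5=0, A1=0, A3=0, A4=0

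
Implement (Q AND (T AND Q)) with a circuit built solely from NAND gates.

((Q NAND ((T NAND Q) NAND (T NAND Q))) NAND (Q NAND ((T NAND Q) NAND (T NAND Q))))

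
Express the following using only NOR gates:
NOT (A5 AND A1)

(((A5 NOR A5) NOR (A1 NOR A1)) NOR ((A5 NOR A5) NOR (A1 NOR A1)))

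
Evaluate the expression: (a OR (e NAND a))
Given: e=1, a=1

Substituting: (1 OR (1 NAND 1))
= 1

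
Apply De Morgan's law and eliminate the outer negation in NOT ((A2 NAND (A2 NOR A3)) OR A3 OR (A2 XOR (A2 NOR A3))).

NOT (A2 NAND (A2 NOR A3)) AND NOT A3 AND NOT (A2 XOR (A2 NOR A3))
De Morgan's: NOT(OR of terms) = AND of negations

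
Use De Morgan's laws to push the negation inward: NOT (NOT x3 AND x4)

x3 OR NOT x4
De Morgan's: NOT(AND of terms) = OR of negations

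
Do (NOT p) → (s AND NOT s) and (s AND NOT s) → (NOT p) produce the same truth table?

No, Converse is not equivalent to original (counterexample: p=0, s=0, t=0)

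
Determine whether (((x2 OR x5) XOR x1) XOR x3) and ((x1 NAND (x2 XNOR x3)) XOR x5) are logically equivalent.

No. Counterexample: with x5=0, x2=0, x1=0, x3=0, Expression 1 = 0 but Expression 2 = 1.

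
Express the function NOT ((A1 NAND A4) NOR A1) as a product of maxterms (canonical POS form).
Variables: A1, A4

ΠM() = TRUE (no maxterms)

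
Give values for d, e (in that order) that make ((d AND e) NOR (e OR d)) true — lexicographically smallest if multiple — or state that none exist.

d=0, e=0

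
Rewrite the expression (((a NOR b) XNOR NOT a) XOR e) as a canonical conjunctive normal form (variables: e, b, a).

(e OR NOT b OR a) AND (NOT e OR b OR a) AND (NOT e OR b OR NOT a) AND (NOT e OR NOT b OR NOT a)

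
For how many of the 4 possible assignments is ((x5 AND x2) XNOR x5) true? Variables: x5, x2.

Satisfying assignments: (0,0), (0,1), (1,1)
Count: 3 out of 4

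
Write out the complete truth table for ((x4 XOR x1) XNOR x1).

x1 | x4 | Output
----------------
0 | 0 | 1
0 | 1 | 0
1 | 0 | 1
1 | 1 | 0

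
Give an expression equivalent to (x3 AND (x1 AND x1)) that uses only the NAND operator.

((x3 NAND ((x1 NAND x1) NAND (x1 NAND x1))) NAND (x3 NAND ((x1 NAND x1) NAND (x1 NAND x1))))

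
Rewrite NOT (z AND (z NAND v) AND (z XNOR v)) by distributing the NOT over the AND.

NOT z OR NOT (z NAND v) OR NOT (z XNOR v)
De Morgan's: NOT(AND of terms) = OR of negations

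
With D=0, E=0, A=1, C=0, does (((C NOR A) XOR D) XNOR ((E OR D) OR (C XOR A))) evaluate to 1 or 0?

Substituting: (((0 NOR 1) XOR 0) XNOR ((0 OR 0) OR (0 XOR 1)))
= 0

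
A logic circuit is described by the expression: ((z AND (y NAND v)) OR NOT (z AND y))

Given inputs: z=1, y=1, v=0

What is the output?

Substituting: ((1 AND (1 NAND 0)) OR NOT (1 AND 1))
= 1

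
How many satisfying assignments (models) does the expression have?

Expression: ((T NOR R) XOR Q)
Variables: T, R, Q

Satisfying assignments: (0,0,0), (0,1,1), (1,0,1), (1,1,1)
Count: 4 out of 8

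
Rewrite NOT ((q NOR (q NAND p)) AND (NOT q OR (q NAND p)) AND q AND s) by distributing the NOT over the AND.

NOT (q NOR (q NAND p)) OR NOT (NOT q OR (q NAND p)) OR NOT q OR NOT s
De Morgan's: NOT(AND of terms) = OR of negations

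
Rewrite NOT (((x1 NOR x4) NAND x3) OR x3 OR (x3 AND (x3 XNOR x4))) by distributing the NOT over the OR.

NOT ((x1 NOR x4) NAND x3) AND NOT x3 AND NOT (x3 AND (x3 XNOR x4))
De Morgan's: NOT(OR of terms) = AND of negations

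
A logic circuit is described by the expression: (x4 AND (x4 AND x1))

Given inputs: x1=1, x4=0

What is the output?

Substituting: (0 AND (0 AND 1))
= 0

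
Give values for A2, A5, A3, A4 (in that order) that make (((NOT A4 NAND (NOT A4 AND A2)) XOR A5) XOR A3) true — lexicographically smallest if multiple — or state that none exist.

A2=0, A5=0, A3=0, A4=0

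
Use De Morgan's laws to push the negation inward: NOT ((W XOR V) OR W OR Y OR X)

NOT (W XOR V) AND NOT W AND NOT Y AND NOT X
De Morgan's: NOT(OR of terms) = AND of negations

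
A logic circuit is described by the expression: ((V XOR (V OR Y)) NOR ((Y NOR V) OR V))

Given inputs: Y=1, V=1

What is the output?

Substituting: ((1 XOR (1 OR 1)) NOR ((1 NOR 1) OR 1))
= 0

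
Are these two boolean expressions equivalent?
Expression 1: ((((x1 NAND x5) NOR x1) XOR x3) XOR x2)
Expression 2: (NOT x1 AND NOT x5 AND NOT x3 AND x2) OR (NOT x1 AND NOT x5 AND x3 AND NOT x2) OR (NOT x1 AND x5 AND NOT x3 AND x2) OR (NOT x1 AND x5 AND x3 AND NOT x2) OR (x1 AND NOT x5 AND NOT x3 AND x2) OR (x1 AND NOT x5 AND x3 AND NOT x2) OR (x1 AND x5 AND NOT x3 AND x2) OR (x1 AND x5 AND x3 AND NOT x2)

Yes, they are equivalent — the two output columns agree on all 16 assignments:
x1 | x5 | x3 | x2 | Expression 1 | Expression 2
-----------------------------------------------
0 | 0 | 0 | 0 | 0 | 0
0 | 0 | 0 | 1 | 1 | 1
0 | 0 | 1 | 0 | 1 | 1
0 | 0 | 1 | 1 | 0 | 0
0 | 1 | 0 | 0 | 0 | 0
0 | 1 | 0 | 1 | 1 | 1
0 | 1 | 1 | 0 | 1 | 1
0 | 1 | 1 | 1 | 0 | 0
1 | 0 | 0 | 0 | 0 | 0
1 | 0 | 0 | 1 | 1 | 1
1 | 0 | 1 | 0 | 1 | 1
1 | 0 | 1 | 1 | 0 | 0
1 | 1 | 0 | 0 | 0 | 0
1 | 1 | 0 | 1 | 1 | 1
1 | 1 | 1 | 0 | 1 | 1
1 | 1 | 1 | 1 | 0 | 0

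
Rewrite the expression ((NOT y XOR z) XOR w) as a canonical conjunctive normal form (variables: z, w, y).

(z OR w OR NOT y) AND (z OR NOT w OR y) AND (NOT z OR w OR y) AND (NOT z OR NOT w OR NOT y)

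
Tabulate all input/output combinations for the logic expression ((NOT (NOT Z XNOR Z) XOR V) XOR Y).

V | Y | Z | Output
------------------
0 | 0 | 0 | 1
0 | 0 | 1 | 1
0 | 1 | 0 | 0
0 | 1 | 1 | 0
1 | 0 | 0 | 0
1 | 0 | 1 | 0
1 | 1 | 0 | 1
1 | 1 | 1 | 1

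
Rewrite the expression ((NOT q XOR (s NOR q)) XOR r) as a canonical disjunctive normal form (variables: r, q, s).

(NOT r AND NOT q AND s) OR (r AND NOT q AND NOT s) OR (r AND q AND NOT s) OR (r AND q AND s)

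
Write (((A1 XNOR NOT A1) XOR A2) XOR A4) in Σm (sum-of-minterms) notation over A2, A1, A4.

Σm(1, 3, 4, 6) = (NOT A2 AND NOT A1 AND A4) OR (NOT A2 AND A1 AND A4) OR (A2 AND NOT A1 AND NOT A4) OR (A2 AND A1 AND NOT A4)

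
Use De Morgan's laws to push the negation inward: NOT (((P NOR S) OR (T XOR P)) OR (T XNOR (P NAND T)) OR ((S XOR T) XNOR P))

NOT ((P NOR S) OR (T XOR P)) AND NOT (T XNOR (P NAND T)) AND NOT ((S XOR T) XNOR P)
De Morgan's: NOT(OR of terms) = AND of negations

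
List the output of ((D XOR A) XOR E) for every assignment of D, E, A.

D | E | A | Output
------------------
0 | 0 | 0 | 0
0 | 0 | 1 | 1
0 | 1 | 0 | 1
0 | 1 | 1 | 0
1 | 0 | 0 | 1
1 | 0 | 1 | 0
1 | 1 | 0 | 0
1 | 1 | 1 | 1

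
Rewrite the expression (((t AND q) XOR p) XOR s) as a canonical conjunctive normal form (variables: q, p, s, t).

(q OR p OR s OR t) AND (q OR p OR s OR NOT t) AND (q OR NOT p OR NOT s OR t) AND (q OR NOT p OR NOT s OR NOT t) AND (NOT q OR p OR s OR t) AND (NOT q OR p OR NOT s OR NOT t) AND (NOT q OR NOT p OR s OR NOT t) AND (NOT q OR NOT p OR NOT s OR t)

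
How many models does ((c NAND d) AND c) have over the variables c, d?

Satisfying assignments: (1,0)
Count: 1 out of 4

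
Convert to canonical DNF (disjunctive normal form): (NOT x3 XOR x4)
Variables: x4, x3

(NOT x4 AND NOT x3) OR (x4 AND x3)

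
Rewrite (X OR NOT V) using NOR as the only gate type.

((X NOR (V NOR V)) NOR (X NOR (V NOR V)))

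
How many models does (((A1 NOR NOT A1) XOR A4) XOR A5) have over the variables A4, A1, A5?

Satisfying assignments: (0,0,1), (0,1,1), (1,0,0), (1,1,0)
Count: 4 out of 8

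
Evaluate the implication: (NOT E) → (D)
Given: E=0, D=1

Antecedent (NOT E) = 1; consequent (D) = 1.
1 → 1 = 1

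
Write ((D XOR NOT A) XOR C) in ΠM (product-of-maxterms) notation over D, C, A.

ΠM(1, 2, 4, 7) = (D OR C OR NOT A) AND (D OR NOT C OR A) AND (NOT D OR C OR A) AND (NOT D OR NOT C OR NOT A)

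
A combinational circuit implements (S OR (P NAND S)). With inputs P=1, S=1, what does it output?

Substituting: (1 OR (1 NAND 1))
= 1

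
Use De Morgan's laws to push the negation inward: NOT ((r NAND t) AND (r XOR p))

NOT (r NAND t) OR NOT (r XOR p)
De Morgan's: NOT(AND of terms) = OR of negations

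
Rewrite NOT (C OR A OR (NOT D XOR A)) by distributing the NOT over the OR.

NOT C AND NOT A AND NOT (NOT D XOR A)
De Morgan's: NOT(OR of terms) = AND of negations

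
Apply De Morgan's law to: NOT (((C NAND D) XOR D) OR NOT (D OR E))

NOT ((C NAND D) XOR D) AND (D OR E)
De Morgan's: NOT(OR of terms) = AND of negations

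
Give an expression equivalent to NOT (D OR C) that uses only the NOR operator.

(((D NOR C) NOR (D NOR C)) NOR ((D NOR C) NOR (D NOR C)))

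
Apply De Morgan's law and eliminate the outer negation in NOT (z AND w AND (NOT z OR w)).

NOT z OR NOT w OR NOT (NOT z OR w)
De Morgan's: NOT(AND of terms) = OR of negations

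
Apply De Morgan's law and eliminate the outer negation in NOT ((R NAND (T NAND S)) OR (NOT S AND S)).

NOT (R NAND (T NAND S)) AND NOT (NOT S AND S)
De Morgan's: NOT(OR of terms) = AND of negations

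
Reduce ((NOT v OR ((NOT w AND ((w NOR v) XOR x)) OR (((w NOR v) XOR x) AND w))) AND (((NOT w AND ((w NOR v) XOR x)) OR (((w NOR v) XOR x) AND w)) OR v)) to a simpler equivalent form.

By distribution ((E OR v) AND (E OR NOT v) = E) then distribution ((E AND v) OR (E AND NOT v) = E):
= ((w NOR v) XOR x)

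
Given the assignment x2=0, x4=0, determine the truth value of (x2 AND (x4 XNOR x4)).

Substituting: (0 AND (0 XNOR 0))
= 0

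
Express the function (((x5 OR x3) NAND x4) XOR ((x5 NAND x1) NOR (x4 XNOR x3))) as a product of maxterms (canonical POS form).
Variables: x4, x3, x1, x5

ΠM(7, 9, 12, 13, 14, 15) = (x4 OR NOT x3 OR NOT x1 OR NOT x5) AND (NOT x4 OR x3 OR x1 OR NOT x5) AND (NOT x4 OR NOT x3 OR x1 OR x5) AND (NOT x4 OR NOT x3 OR x1 OR NOT x5) AND (NOT x4 OR NOT x3 OR NOT x1 OR x5) AND (NOT x4 OR NOT x3 OR NOT x1 OR NOT x5)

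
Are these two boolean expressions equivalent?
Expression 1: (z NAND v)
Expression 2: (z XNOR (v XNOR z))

No. Counterexample: with v=0, z=0, Expression 1 = 1 but Expression 2 = 0.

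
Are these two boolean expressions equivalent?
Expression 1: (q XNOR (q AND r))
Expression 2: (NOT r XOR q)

No. Counterexample: with r=1, q=0, Expression 1 = 1 but Expression 2 = 0.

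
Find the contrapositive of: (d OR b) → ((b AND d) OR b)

Contrapositive: NOT ((b AND d) OR b) → NOT (d OR b)
Note: A statement and its contrapositive are logically equivalent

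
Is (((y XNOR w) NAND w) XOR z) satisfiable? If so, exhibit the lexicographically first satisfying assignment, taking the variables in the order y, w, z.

y=0, w=0, z=0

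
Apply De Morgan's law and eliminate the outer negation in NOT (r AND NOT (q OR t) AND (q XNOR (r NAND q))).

NOT r OR (q OR t) OR NOT (q XNOR (r NAND q))
De Morgan's: NOT(AND of terms) = OR of negations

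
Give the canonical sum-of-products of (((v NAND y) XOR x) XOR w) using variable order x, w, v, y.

Σm(0, 1, 2, 7, 11, 12, 13, 14) = (NOT x AND NOT w AND NOT v AND NOT y) OR (NOT x AND NOT w AND NOT v AND y) OR (NOT x AND NOT w AND v AND NOT y) OR (NOT x AND w AND v AND y) OR (x AND NOT w AND v AND y) OR (x AND w AND NOT v AND NOT y) OR (x AND w AND NOT v AND y) OR (x AND w AND v AND NOT y)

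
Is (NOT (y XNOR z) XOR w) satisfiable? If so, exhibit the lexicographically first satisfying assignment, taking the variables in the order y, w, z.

y=0, w=0, z=1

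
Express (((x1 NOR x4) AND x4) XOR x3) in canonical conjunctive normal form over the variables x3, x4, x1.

(x3 OR x4 OR x1) AND (x3 OR x4 OR NOT x1) AND (x3 OR NOT x4 OR x1) AND (x3 OR NOT x4 OR NOT x1)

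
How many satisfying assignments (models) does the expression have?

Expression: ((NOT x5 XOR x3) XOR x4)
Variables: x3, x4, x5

Satisfying assignments: (0,0,0), (0,1,1), (1,0,1), (1,1,0)
Count: 4 out of 8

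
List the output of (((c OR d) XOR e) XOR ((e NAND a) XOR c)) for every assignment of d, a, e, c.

d | a | e | c | Output
----------------------
0 | 0 | 0 | 0 | 1
0 | 0 | 0 | 1 | 1
0 | 0 | 1 | 0 | 0
0 | 0 | 1 | 1 | 0
0 | 1 | 0 | 0 | 1
0 | 1 | 0 | 1 | 1
0 | 1 | 1 | 0 | 1
0 | 1 | 1 | 1 | 1
1 | 0 | 0 | 0 | 0
1 | 0 | 0 | 1 | 1
1 | 0 | 1 | 0 | 1
1 | 0 | 1 | 1 | 0
1 | 1 | 0 | 0 | 0
1 | 1 | 0 | 1 | 1
1 | 1 | 1 | 0 | 0
1 | 1 | 1 | 1 | 1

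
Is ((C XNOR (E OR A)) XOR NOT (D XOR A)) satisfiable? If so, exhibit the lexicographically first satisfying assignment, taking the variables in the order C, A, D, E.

C=0, A=0, D=0, E=1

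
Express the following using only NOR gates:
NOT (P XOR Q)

(((((P NOR Q) NOR (P NOR Q)) NOR ((P NOR Q) NOR (P NOR Q))) NOR ((((P NOR P) NOR (Q NOR Q)) NOR ((P NOR P) NOR (Q NOR Q))) NOR (((P NOR P) NOR (Q NOR Q)) NOR ((P NOR P) NOR (Q NOR Q))))) NOR ((((P NOR Q) NOR (P NOR Q)) NOR ((P NOR Q) NOR (P NOR Q))) NOR ((((P NOR P) NOR (Q NOR Q)) NOR ((P NOR P) NOR (Q NOR Q))) NOR (((P NOR P) NOR (Q NOR Q)) NOR ((P NOR P) NOR (Q NOR Q))))))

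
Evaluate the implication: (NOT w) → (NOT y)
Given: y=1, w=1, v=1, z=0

Antecedent (NOT w) = 0; consequent (NOT y) = 0.
0 → 0 = 1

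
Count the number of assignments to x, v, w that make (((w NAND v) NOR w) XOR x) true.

Satisfying assignments: (1,0,0), (1,0,1), (1,1,0), (1,1,1)
Count: 4 out of 8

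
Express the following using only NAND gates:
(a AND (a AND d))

((a NAND ((a NAND d) NAND (a NAND d))) NAND (a NAND ((a NAND d) NAND (a NAND d))))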